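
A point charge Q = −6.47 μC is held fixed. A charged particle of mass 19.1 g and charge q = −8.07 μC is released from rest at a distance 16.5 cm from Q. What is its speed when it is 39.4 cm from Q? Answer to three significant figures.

Only the electrostatic force acts, so mechanical energy is conserved: ½mv² = U₁ − U₂ = kQq(1/r₁ − 1/r₂).
U₁ − U₂ = (8.99×10⁹ N·m²/C²)(-6.47×10⁻⁶ C)(-8.07×10⁻⁶ C)(1/0.165 − 1/0.394) = 1.65 J.
v = √(2·1.65/0.0191) = 13.2 m/s.

13.2 m/s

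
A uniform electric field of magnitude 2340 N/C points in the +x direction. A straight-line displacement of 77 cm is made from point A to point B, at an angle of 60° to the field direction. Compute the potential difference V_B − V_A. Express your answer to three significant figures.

-901 V

Only the component of displacement along E changes the potential: ΔV = −E·d·cosθ.
ΔV = −(2340 V/m)(0.770 m)cos60° = -901 V.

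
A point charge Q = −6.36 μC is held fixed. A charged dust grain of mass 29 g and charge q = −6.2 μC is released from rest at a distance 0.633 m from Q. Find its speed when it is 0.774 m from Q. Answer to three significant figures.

Only the electrostatic force acts, so mechanical energy is conserved: ½mv² = U₁ − U₂ = kQq(1/r₁ − 1/r₂).
U₁ − U₂ = (8.99×10⁹ N·m²/C²)(-6.36×10⁻⁶ C)(-6.20×10⁻⁶ C)(1/0.633 − 1/0.774) = 0.102 J.
v = √(2·0.102/0.0290) = 2.65 m/s.

2.65 m/s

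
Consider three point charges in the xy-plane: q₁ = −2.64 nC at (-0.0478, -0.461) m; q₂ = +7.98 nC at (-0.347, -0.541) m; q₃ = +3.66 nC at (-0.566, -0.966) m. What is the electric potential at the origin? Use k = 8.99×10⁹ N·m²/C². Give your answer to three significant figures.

Electric potential is a scalar, so the contributions from each charge add algebraically: V = Σ kqᵢ/rᵢ.
Distances from the field point to each charge: r₁ = 0.463 m, r₂ = 0.643 m, r₃ = 1.12 m.
V = k[(-2.64×10⁻⁹)/(0.463) + (7.98×10⁻⁹)/(0.643) + (3.66×10⁻⁹)/(1.12)] = 89.8 V.

89.8 V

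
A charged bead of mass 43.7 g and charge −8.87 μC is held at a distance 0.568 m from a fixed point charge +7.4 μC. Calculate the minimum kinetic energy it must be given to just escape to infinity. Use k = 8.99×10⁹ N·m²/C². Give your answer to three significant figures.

To just escape, total mechanical energy must reach zero at infinity: ½mv²_min + U = 0, so ½mv²_min = −U = |kQq|/r.
|U| = |kQq|/r = (8.99×10⁹ N·m²/C²)(7.40×10⁻⁶)(8.87×10⁻⁶)/(0.568) = 1.04 J.

1.04 J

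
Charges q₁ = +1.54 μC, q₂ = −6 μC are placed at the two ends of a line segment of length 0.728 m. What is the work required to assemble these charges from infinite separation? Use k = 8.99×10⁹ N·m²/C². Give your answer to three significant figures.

The assembly work is the sum of pairwise potential energies, U = Σ_{i<j} kqᵢqⱼ/rᵢⱼ.
The separation is r = 0.728 m.
U = (-0.114) = -0.114 J.

-0.114 J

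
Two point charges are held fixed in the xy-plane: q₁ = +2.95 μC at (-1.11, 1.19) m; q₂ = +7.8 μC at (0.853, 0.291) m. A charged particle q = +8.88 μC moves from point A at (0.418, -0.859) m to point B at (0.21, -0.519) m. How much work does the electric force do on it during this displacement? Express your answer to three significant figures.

-0.113 J

The work done by the electric force is W_field = −ΔU = −q(V_B − V_A) = q(V_A − V_B).
At A: distances to the source charges are 2.56 m, 1.23 m; V_A = Σ kqᵢ/rᵢ = 6.74×10⁴ V.
At B: distances to the source charges are 2.16 m, 1.03 m; V_B = Σ kqᵢ/rᵢ = 8.01×10⁴ V.
ΔV = V_B − V_A = 1.27×10⁴ V.
W_field = −qΔV = −(8.88×10⁻⁶ C)(1.27×10⁴ V) = -0.113 J.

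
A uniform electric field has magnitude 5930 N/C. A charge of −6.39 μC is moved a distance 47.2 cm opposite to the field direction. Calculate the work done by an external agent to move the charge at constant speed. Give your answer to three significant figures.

-0.0179 J

The potential change for a displacement 47.2 cm opposite to the field direction is ΔV = +Ed = 2800 V.
W_ext = qΔV = -0.0179 J.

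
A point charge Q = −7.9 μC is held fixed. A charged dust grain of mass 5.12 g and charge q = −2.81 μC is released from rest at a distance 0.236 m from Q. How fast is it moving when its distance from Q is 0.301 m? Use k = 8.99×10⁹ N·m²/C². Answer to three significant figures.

8.45 m/s

Only the electrostatic force acts, so mechanical energy is conserved: ½mv² = U₁ − U₂ = kQq(1/r₁ − 1/r₂).
U₁ − U₂ = (8.99×10⁹ N·m²/C²)(-7.90×10⁻⁶ C)(-2.81×10⁻⁶ C)(1/0.236 − 1/0.301) = 0.183 J.
v = √(2·0.183/5.12×10⁻³) = 8.45 m/s.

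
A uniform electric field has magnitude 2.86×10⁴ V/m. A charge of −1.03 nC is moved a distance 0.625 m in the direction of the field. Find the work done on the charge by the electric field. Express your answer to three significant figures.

The potential change for a displacement 0.625 m in the direction of the field is ΔV = −Ed = -1.79×10⁴ V.
W_field = −qΔV = -1.84×10⁻⁵ J.

-1.84×10⁻⁵ J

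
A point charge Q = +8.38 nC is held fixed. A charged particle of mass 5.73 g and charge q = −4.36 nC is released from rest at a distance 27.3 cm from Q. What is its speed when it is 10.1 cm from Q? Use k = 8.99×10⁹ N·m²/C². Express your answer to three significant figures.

Only the electrostatic force acts, so mechanical energy is conserved: ½mv² = U₁ − U₂ = kQq(1/r₁ − 1/r₂).
U₁ − U₂ = (8.99×10⁹ N·m²/C²)(8.38×10⁻⁹ C)(-4.36×10⁻⁹ C)(1/0.273 − 1/0.101) = 2.05×10⁻⁶ J.
v = √(2·2.05×10⁻⁶/5.73×10⁻³) = 0.0267 m/s.

0.0267 m/s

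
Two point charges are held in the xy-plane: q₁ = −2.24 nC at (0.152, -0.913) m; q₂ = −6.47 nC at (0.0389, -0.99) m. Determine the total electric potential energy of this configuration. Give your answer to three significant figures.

The assembly work is the sum of pairwise potential energies, U = Σ_{i<j} kqᵢqⱼ/rᵢⱼ.
Pair separations: r₁₂ = 0.137 m.
U = (9.52×10⁻⁷) = 9.52×10⁻⁷ J.

9.52×10⁻⁷ J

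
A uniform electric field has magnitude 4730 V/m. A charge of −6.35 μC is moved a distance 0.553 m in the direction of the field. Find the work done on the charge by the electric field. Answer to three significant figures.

The potential change for a displacement 0.553 m in the direction of the field is ΔV = −Ed = -2620 V.
W_field = −qΔV = -0.0166 J.

-0.0166 J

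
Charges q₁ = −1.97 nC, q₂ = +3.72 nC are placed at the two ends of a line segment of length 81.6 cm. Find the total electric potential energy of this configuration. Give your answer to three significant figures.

-8.07×10⁻⁸ J

The assembly work is the sum of pairwise potential energies, U = Σ_{i<j} kqᵢqⱼ/rᵢⱼ.
The separation is r = 0.816 m.
U = (-8.07×10⁻⁸) = -8.07×10⁻⁸ J.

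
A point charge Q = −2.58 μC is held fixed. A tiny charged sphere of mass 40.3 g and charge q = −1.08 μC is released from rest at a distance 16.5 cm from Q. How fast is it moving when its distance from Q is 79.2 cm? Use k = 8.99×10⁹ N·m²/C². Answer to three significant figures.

2.44 m/s

Only the electrostatic force acts, so mechanical energy is conserved: ½mv² = U₁ − U₂ = kQq(1/r₁ − 1/r₂).
U₁ − U₂ = (8.99×10⁹ N·m²/C²)(-2.58×10⁻⁶ C)(-1.08×10⁻⁶ C)(1/0.165 − 1/0.792) = 0.120 J.
v = √(2·0.120/0.0403) = 2.44 m/s.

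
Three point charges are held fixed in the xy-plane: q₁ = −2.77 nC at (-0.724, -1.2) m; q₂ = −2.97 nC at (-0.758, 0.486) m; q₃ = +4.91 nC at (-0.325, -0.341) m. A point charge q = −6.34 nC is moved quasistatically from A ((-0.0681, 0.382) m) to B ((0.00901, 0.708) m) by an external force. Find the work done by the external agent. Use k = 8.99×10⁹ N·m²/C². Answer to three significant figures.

For quasistatic motion the external work equals the change in potential energy: W_ext = qΔV = q(V_B − V_A).
At A: distances to the source charges are 1.71 m, 0.698 m, 0.767 m; V_A = Σ kqᵢ/rᵢ = 4.72 V.
At B: distances to the source charges are 2.04 m, 0.798 m, 1.10 m; V_B = Σ kqᵢ/rᵢ = -5.53 V.
ΔV = V_B − V_A = -10.2 V.
W_ext = qΔV = (-6.34×10⁻⁹ C)(-10.2 V) = 6.50×10⁻⁸ J.

6.50×10⁻⁸ J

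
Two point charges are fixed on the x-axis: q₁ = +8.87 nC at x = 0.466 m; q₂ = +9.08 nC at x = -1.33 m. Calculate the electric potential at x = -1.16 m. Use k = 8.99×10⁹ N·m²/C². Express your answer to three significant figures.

The total potential is the scalar sum of each charge's contribution, V = Σ kqᵢ/rᵢ.
Distances from the field point to each charge: r₁ = 1.63 m, r₂ = 0.170 m.
V = k[(8.87×10⁻⁹)/(1.63) + (9.08×10⁻⁹)/(0.170)] = 529 V.

529 V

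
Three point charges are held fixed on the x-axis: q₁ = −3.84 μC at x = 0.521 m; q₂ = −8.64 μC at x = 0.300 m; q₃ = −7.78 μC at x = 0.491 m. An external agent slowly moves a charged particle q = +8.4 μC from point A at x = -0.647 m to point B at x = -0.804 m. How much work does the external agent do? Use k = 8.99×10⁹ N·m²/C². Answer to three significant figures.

For quasistatic motion the external work equals the change in potential energy: W_ext = qΔV = q(V_B − V_A).
At A: distances to the source charges are 1.17 m, 0.947 m, 1.14 m; V_A = Σ kqᵢ/rᵢ = -1.73×10⁵ V.
At B: distances to the source charges are 1.33 m, 1.10 m, 1.29 m; V_B = Σ kqᵢ/rᵢ = -1.50×10⁵ V.
ΔV = V_B − V_A = 2.26×10⁴ V.
W_ext = qΔV = (8.40×10⁻⁶ C)(2.26×10⁴ V) = 0.190 J.

0.190 J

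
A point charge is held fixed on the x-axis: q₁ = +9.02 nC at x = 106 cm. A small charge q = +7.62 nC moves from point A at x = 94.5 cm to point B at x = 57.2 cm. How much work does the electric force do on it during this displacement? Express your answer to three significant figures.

4.11×10⁻⁶ J

The work done by the electric force is W_field = −ΔU = −q(V_B − V_A) = q(V_A − V_B).
At A: distance to the source charge is 0.115 m; V_A = kq₁/r = 705 V.
At B: distance to the source charge is 0.488 m; V_B = kq₁/r = 166 V.
ΔV = V_B − V_A = -539 V.
W_field = −qΔV = −(7.62×10⁻⁹ C)(-539 V) = 4.11×10⁻⁶ J.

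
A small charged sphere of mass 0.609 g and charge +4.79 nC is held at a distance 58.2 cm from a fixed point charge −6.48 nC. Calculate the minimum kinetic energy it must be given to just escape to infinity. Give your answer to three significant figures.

4.79×10⁻⁷ J

To just escape, total mechanical energy must reach zero at infinity: ½mv²_min + U = 0, so ½mv²_min = −U = |kQq|/r.
|U| = |kQq|/r = (8.99×10⁹ N·m²/C²)(6.48×10⁻⁹)(4.79×10⁻⁹)/(0.582) = 4.79×10⁻⁷ J.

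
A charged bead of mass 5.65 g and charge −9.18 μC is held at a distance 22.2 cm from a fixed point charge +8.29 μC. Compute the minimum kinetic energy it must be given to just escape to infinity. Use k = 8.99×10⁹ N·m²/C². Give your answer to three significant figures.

To just escape, total mechanical energy must reach zero at infinity: ½mv²_min + U = 0, so ½mv²_min = −U = |kQq|/r.
|U| = |kQq|/r = (8.99×10⁹ N·m²/C²)(8.29×10⁻⁶)(9.18×10⁻⁶)/(0.222) = 3.08 J.

3.08 J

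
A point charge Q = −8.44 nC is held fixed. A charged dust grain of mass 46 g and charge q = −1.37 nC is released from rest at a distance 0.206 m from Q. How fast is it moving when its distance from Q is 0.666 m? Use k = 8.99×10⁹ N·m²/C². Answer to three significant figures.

3.89×10⁻³ m/s

Only the electrostatic force acts, so mechanical energy is conserved: ½mv² = U₁ − U₂ = kQq(1/r₁ − 1/r₂).
U₁ − U₂ = (8.99×10⁹ N·m²/C²)(-8.44×10⁻⁹ C)(-1.37×10⁻⁹ C)(1/0.206 − 1/0.666) = 3.49×10⁻⁷ J.
v = √(2·3.49×10⁻⁷/0.0460) = 3.89×10⁻³ m/s.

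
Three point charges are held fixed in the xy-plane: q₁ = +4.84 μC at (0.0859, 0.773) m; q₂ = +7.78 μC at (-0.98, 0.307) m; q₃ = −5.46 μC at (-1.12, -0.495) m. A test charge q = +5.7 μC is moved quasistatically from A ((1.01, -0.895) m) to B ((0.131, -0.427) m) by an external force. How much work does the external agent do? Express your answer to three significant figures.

For quasistatic motion the external work equals the change in potential energy: W_ext = qΔV = q(V_B − V_A).
At A: distances to the source charges are 1.91 m, 2.32 m, 2.17 m; V_A = Σ kqᵢ/rᵢ = 3.03×10⁴ V.
At B: distances to the source charges are 1.20 m, 1.33 m, 1.25 m; V_B = Σ kqᵢ/rᵢ = 4.96×10⁴ V.
ΔV = V_B − V_A = 1.93×10⁴ V.
W_ext = qΔV = (5.70×10⁻⁶ C)(1.93×10⁴ V) = 0.110 J.

0.110 J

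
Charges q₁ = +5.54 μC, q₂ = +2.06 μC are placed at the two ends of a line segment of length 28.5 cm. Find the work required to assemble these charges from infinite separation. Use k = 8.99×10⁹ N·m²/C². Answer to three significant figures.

The work to assemble the configuration equals its total potential energy, U = Σ kqᵢqⱼ/rᵢⱼ over all pairs.
The separation is r = 0.285 m.
U = (0.360) = 0.360 J.

0.360 J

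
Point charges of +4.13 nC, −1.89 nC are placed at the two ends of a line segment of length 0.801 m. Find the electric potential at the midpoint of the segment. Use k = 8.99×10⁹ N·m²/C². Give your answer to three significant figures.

The total potential is the scalar sum of each charge's contribution, V = Σ kqᵢ/rᵢ.
Each charge is 0.401 m from the midpoint.
V = k[(4.13×10⁻⁹)/(0.401) + (-1.89×10⁻⁹)/(0.401)] = 50.3 V.

50.3 V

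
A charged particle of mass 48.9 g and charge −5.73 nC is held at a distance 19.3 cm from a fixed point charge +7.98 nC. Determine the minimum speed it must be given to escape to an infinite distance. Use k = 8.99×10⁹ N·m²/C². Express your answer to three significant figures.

9.33×10⁻³ m/s

To just escape, total mechanical energy must reach zero at infinity: ½mv²_min + U = 0, so ½mv²_min = −U = |kQq|/r.
|U| = |kQq|/r = (8.99×10⁹ N·m²/C²)(7.98×10⁻⁹)(5.73×10⁻⁹)/(0.193) = 2.13×10⁻⁶ J.
v_min = √(2|U|/m) = √(2·2.13×10⁻⁶/0.0489) = 9.33×10⁻³ m/s.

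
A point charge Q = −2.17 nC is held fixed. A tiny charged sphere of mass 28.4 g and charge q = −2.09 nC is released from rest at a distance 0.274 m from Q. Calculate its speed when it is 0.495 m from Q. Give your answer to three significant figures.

2.16×10⁻³ m/s

Only the electrostatic force acts, so mechanical energy is conserved: ½mv² = U₁ − U₂ = kQq(1/r₁ − 1/r₂).
U₁ − U₂ = (8.99×10⁹ N·m²/C²)(-2.17×10⁻⁹ C)(-2.09×10⁻⁹ C)(1/0.274 − 1/0.495) = 6.64×10⁻⁸ J.
v = √(2·6.64×10⁻⁸/0.0284) = 2.16×10⁻³ m/s.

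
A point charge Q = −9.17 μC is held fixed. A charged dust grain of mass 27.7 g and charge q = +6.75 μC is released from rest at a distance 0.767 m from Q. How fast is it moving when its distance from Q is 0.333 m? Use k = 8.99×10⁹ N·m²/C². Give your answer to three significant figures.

Only the electrostatic force acts, so mechanical energy is conserved: ½mv² = U₁ − U₂ = kQq(1/r₁ − 1/r₂).
U₁ − U₂ = (8.99×10⁹ N·m²/C²)(-9.17×10⁻⁶ C)(6.75×10⁻⁶ C)(1/0.767 − 1/0.333) = 0.946 J.
v = √(2·0.946/0.0277) = 8.26 m/s.

8.26 m/s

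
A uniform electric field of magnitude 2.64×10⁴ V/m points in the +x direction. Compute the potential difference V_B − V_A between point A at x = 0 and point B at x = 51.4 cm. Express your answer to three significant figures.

In a uniform field, potential decreases in the direction of E: V_B − V_A = −E·Δx.
V_B − V_A = −(2.64×10⁴ V/m)(0.514 m) = -1.36×10⁴ V.

-1.36×10⁴ V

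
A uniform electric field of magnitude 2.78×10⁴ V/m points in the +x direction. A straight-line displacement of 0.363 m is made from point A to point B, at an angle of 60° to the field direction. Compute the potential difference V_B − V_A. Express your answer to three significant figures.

-5050 V

Only the component of displacement along E changes the potential: ΔV = −E·d·cosθ.
ΔV = −(2.78×10⁴ V/m)(0.363 m)cos60° = -5050 V.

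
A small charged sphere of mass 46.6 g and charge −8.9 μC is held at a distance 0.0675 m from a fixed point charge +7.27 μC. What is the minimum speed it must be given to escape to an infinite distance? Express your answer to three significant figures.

19.2 m/s

To just escape, total mechanical energy must reach zero at infinity: ½mv²_min + U = 0, so ½mv²_min = −U = |kQq|/r.
|U| = |kQq|/r = (8.99×10⁹ N·m²/C²)(7.27×10⁻⁶)(8.90×10⁻⁶)/(0.0675) = 8.62 J.
v_min = √(2|U|/m) = √(2·8.62/0.0466) = 19.2 m/s.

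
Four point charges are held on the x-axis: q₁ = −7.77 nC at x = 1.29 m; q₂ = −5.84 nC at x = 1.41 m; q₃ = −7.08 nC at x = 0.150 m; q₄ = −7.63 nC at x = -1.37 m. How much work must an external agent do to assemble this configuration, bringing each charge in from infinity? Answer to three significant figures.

4.79×10⁻⁶ J

The assembly work is the sum of pairwise potential energies, U = Σ_{i<j} kqᵢqⱼ/rᵢⱼ.
Pair separations: r₁₂ = 0.120 m, r₁₃ = 1.14 m, r₁₄ = 2.66 m, r₂₃ = 1.26 m, r₂₄ = 2.78 m, r₃₄ = 1.52 m.
Summing all 6 pair terms gives U = 4.79×10⁻⁶ J.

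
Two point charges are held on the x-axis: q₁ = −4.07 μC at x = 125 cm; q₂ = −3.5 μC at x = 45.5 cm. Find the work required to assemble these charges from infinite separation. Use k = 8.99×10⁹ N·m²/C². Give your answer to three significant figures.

The work to assemble the configuration equals its total potential energy, U = Σ kqᵢqⱼ/rᵢⱼ over all pairs.
Pair separations: r₁₂ = 0.795 m.
U = (0.161) = 0.161 J.

0.161 J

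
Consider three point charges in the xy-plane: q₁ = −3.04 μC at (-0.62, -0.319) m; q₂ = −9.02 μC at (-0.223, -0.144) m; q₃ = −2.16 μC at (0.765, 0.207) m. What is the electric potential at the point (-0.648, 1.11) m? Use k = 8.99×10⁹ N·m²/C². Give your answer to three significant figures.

-9.19×10⁴ V

The total potential is the scalar sum of each charge's contribution, V = Σ kqᵢ/rᵢ.
Distances from the field point to each charge: r₁ = 1.43 m, r₂ = 1.32 m, r₃ = 1.68 m.
V = k[(-3.04×10⁻⁶)/(1.43) + (-9.02×10⁻⁶)/(1.32) + (-2.16×10⁻⁶)/(1.68)] = -9.19×10⁴ V.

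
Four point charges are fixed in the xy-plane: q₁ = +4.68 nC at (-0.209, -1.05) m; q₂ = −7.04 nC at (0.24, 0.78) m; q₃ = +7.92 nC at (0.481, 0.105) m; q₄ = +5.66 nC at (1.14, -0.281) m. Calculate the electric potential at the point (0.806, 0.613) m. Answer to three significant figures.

85.7 V

Electric potential is a scalar, so the contributions from each charge add algebraically: V = Σ kqᵢ/rᵢ.
Distances from the field point to each charge: r₁ = 1.95 m, r₂ = 0.590 m, r₃ = 0.603 m, r₄ = 0.954 m.
V = k[(4.68×10⁻⁹)/(1.95) + (-7.04×10⁻⁹)/(0.590) + (7.92×10⁻⁹)/(0.603) + (5.66×10⁻⁹)/(0.954)] = 85.7 V.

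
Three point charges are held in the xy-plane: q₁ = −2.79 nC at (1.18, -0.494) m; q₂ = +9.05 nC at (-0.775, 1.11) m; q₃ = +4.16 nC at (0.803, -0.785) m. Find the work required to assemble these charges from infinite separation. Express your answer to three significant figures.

The work to assemble the configuration equals its total potential energy, U = Σ kqᵢqⱼ/rᵢⱼ over all pairs.
Pair separations: r₁₂ = 2.53 m, r₁₃ = 0.476 m, r₂₃ = 2.47 m.
U = (-8.98×10⁻⁸) + (-2.19×10⁻⁷) + (1.37×10⁻⁷) = -1.72×10⁻⁷ J.

-1.72×10⁻⁷ J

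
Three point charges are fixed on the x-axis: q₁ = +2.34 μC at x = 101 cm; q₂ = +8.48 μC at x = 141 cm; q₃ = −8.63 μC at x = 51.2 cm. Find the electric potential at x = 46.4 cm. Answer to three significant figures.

The total potential is the scalar sum of each charge's contribution, V = Σ kqᵢ/rᵢ.
Distances from the field point to each charge: r₁ = 0.546 m, r₂ = 0.946 m, r₃ = 0.0480 m.
V = k[(2.34×10⁻⁶)/(0.546) + (8.48×10⁻⁶)/(0.946) + (-8.63×10⁻⁶)/(0.0480)] = -1.50×10⁶ V.

-1.50×10⁶ V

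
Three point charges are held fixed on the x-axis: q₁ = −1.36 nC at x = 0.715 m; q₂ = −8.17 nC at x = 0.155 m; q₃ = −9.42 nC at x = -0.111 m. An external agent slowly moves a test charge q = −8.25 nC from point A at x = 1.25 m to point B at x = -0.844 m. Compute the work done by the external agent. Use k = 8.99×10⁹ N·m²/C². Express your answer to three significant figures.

3.69×10⁻⁷ J

For quasistatic motion the external work equals the change in potential energy: W_ext = qΔV = q(V_B − V_A).
At A: distances to the source charges are 0.535 m, 1.09 m, 1.36 m; V_A = Σ kqᵢ/rᵢ = -152 V.
At B: distances to the source charges are 1.56 m, 0.999 m, 0.733 m; V_B = Σ kqᵢ/rᵢ = -197 V.
ΔV = V_B − V_A = -44.7 V.
W_ext = qΔV = (-8.25×10⁻⁹ C)(-44.7 V) = 3.69×10⁻⁷ J.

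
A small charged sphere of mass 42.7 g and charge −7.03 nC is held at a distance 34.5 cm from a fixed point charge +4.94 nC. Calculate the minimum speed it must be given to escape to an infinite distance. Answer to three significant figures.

6.51×10⁻³ m/s

To just escape, total mechanical energy must reach zero at infinity: ½mv²_min + U = 0, so ½mv²_min = −U = |kQq|/r.
|U| = |kQq|/r = (8.99×10⁹ N·m²/C²)(4.94×10⁻⁹)(7.03×10⁻⁹)/(0.345) = 9.05×10⁻⁷ J.
v_min = √(2|U|/m) = √(2·9.05×10⁻⁷/0.0427) = 6.51×10⁻³ m/s.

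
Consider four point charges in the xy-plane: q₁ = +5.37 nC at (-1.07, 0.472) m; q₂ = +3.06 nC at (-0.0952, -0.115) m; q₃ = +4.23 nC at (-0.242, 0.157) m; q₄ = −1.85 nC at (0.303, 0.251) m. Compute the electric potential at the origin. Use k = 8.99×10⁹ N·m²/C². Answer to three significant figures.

315 V

Electric potential is a scalar, so the contributions from each charge add algebraically: V = Σ kqᵢ/rᵢ.
Distances from the field point to each charge: r₁ = 1.17 m, r₂ = 0.149 m, r₃ = 0.288 m, r₄ = 0.393 m.
V = k[(5.37×10⁻⁹)/(1.17) + (3.06×10⁻⁹)/(0.149) + (4.23×10⁻⁹)/(0.288) + (-1.85×10⁻⁹)/(0.393)] = 315 V.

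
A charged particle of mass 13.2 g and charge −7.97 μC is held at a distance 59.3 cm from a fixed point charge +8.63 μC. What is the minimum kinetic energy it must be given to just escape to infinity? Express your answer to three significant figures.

To just escape, total mechanical energy must reach zero at infinity: ½mv²_min + U = 0, so ½mv²_min = −U = |kQq|/r.
|U| = |kQq|/r = (8.99×10⁹ N·m²/C²)(8.63×10⁻⁶)(7.97×10⁻⁶)/(0.593) = 1.04 J.

1.04 J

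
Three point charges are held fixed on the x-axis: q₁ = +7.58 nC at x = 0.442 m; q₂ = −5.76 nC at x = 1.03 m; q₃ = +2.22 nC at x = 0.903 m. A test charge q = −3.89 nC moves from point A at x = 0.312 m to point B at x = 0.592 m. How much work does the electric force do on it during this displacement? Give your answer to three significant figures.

-3.33×10⁻⁷ J

The work done by the electric force is W_field = −ΔU = −q(V_B − V_A) = q(V_A − V_B).
At A: distances to the source charges are 0.130 m, 0.718 m, 0.591 m; V_A = Σ kqᵢ/rᵢ = 486 V.
At B: distances to the source charges are 0.150 m, 0.438 m, 0.311 m; V_B = Σ kqᵢ/rᵢ = 400 V.
ΔV = V_B − V_A = -85.6 V.
W_field = −qΔV = −(-3.89×10⁻⁹ C)(-85.6 V) = -3.33×10⁻⁷ J.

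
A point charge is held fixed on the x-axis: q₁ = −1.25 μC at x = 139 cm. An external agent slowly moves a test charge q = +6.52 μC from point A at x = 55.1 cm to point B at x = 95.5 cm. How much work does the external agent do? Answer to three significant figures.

For quasistatic motion the external work equals the change in potential energy: W_ext = qΔV = q(V_B − V_A).
At A: distance to the source charge is 0.839 m; V_A = kq₁/r = -1.34×10⁴ V.
At B: distance to the source charge is 0.435 m; V_B = kq₁/r = -2.58×10⁴ V.
ΔV = V_B − V_A = -1.24×10⁴ V.
W_ext = qΔV = (6.52×10⁻⁶ C)(-1.24×10⁴ V) = -0.0811 J.

-0.0811 J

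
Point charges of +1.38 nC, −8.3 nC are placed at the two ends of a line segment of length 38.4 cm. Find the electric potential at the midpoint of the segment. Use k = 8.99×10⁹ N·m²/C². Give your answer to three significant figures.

Electric potential is a scalar, so the contributions from each charge add algebraically: V = Σ kqᵢ/rᵢ.
Each charge is 0.192 m from the midpoint.
V = k[(1.38×10⁻⁹)/(0.192) + (-8.30×10⁻⁹)/(0.192)] = -324 V.

-324 V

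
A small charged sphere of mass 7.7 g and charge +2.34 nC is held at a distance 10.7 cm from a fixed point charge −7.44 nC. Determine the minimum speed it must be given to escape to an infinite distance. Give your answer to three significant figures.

0.0195 m/s

To just escape, total mechanical energy must reach zero at infinity: ½mv²_min + U = 0, so ½mv²_min = −U = |kQq|/r.
|U| = |kQq|/r = (8.99×10⁹ N·m²/C²)(7.44×10⁻⁹)(2.34×10⁻⁹)/(0.107) = 1.46×10⁻⁶ J.
v_min = √(2|U|/m) = √(2·1.46×10⁻⁶/7.70×10⁻³) = 0.0195 m/s.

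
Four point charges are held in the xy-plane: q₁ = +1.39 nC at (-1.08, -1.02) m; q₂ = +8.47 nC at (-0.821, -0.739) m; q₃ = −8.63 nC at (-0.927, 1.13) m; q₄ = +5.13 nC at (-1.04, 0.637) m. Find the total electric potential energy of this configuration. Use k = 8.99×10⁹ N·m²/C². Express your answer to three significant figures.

The assembly work is the sum of pairwise potential energies, U = Σ_{i<j} kqᵢqⱼ/rᵢⱼ.
Pair separations: r₁₂ = 0.382 m, r₁₃ = 2.16 m, r₁₄ = 1.66 m, r₂₃ = 1.87 m, r₂₄ = 1.39 m, r₃₄ = 0.506 m.
Summing all 6 pair terms gives U = -5.92×10⁻⁷ J.

-5.92×10⁻⁷ J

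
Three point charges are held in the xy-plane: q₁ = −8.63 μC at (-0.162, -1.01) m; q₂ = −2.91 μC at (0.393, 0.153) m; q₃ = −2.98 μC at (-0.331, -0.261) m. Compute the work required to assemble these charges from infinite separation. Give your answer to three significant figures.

0.570 J

The work to assemble the configuration equals its total potential energy, U = Σ kqᵢqⱼ/rᵢⱼ over all pairs.
Pair separations: r₁₂ = 1.29 m, r₁₃ = 0.768 m, r₂₃ = 0.834 m.
U = (0.175) + (0.301) + (0.0935) = 0.570 J.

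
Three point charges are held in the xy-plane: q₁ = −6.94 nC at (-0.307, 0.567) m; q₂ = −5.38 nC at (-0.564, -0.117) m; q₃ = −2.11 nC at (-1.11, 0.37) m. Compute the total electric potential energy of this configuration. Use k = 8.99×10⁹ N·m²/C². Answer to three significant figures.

The assembly work is the sum of pairwise potential energies, U = Σ_{i<j} kqᵢqⱼ/rᵢⱼ.
Pair separations: r₁₂ = 0.731 m, r₁₃ = 0.827 m, r₂₃ = 0.732 m.
U = (4.59×10⁻⁷) + (1.59×10⁻⁷) + (1.39×10⁻⁷) = 7.58×10⁻⁷ J.

7.58×10⁻⁷ J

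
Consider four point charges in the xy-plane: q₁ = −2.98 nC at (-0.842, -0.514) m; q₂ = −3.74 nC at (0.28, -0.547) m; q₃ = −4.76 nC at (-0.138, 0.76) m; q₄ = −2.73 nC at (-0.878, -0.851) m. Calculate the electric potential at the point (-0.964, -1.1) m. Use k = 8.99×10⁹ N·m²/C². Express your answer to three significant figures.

-184 V

Electric potential is a scalar, so the contributions from each charge add algebraically: V = Σ kqᵢ/rᵢ.
Distances from the field point to each charge: r₁ = 0.599 m, r₂ = 1.36 m, r₃ = 2.04 m, r₄ = 0.263 m.
V = k[(-2.98×10⁻⁹)/(0.599) + (-3.74×10⁻⁹)/(1.36) + (-4.76×10⁻⁹)/(2.04) + (-2.73×10⁻⁹)/(0.263)] = -184 V.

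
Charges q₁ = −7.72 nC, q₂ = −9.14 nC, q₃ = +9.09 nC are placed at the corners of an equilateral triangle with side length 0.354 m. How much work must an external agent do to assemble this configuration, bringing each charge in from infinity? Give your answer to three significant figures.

The work to assemble the configuration equals its total potential energy, U = Σ kqᵢqⱼ/rᵢⱼ over all pairs.
All three pair separations equal the side length, 0.354 m.
U = (1.79×10⁻⁶) + (-1.78×10⁻⁶) + (-2.11×10⁻⁶) = -2.10×10⁻⁶ J.

-2.10×10⁻⁶ J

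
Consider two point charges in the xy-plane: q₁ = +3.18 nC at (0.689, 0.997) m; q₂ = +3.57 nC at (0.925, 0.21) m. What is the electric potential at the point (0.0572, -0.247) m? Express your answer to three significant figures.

The total potential is the scalar sum of each charge's contribution, V = Σ kqᵢ/rᵢ.
Distances from the field point to each charge: r₁ = 1.40 m, r₂ = 0.981 m.
V = k[(3.18×10⁻⁹)/(1.40) + (3.57×10⁻⁹)/(0.981)] = 53.2 V.

53.2 V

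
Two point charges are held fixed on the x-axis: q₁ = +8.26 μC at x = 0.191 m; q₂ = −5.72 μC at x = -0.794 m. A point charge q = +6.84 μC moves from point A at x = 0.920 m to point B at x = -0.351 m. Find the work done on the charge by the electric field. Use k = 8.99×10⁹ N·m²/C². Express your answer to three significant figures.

0.348 J

The work done by the electric force is W_field = −ΔU = −q(V_B − V_A) = q(V_A − V_B).
At A: distances to the source charges are 0.729 m, 1.71 m; V_A = Σ kqᵢ/rᵢ = 7.19×10⁴ V.
At B: distances to the source charges are 0.542 m, 0.443 m; V_B = Σ kqᵢ/rᵢ = 2.09×10⁴ V.
ΔV = V_B − V_A = -5.09×10⁴ V.
W_field = −qΔV = −(6.84×10⁻⁶ C)(-5.09×10⁴ V) = 0.348 J.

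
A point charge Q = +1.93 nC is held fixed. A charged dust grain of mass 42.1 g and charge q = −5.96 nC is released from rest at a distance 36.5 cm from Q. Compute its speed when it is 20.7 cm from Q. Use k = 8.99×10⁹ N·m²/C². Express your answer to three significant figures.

Only the electrostatic force acts, so mechanical energy is conserved: ½mv² = U₁ − U₂ = kQq(1/r₁ − 1/r₂).
U₁ − U₂ = (8.99×10⁹ N·m²/C²)(1.93×10⁻⁹ C)(-5.96×10⁻⁹ C)(1/0.365 − 1/0.207) = 2.16×10⁻⁷ J.
v = √(2·2.16×10⁻⁷/0.0421) = 3.21×10⁻³ m/s.

3.21×10⁻³ m/s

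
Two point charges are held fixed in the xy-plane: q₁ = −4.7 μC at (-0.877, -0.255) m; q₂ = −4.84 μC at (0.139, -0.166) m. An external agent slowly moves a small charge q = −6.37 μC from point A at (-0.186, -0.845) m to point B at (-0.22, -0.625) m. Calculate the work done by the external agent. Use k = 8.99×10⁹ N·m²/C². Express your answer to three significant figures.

0.168 J

For quasistatic motion the external work equals the change in potential energy: W_ext = qΔV = q(V_B − V_A).
At A: distances to the source charges are 0.909 m, 0.753 m; V_A = Σ kqᵢ/rᵢ = -1.04×10⁵ V.
At B: distances to the source charges are 0.754 m, 0.583 m; V_B = Σ kqᵢ/rᵢ = -1.31×10⁵ V.
ΔV = V_B − V_A = -2.64×10⁴ V.
W_ext = qΔV = (-6.37×10⁻⁶ C)(-2.64×10⁴ V) = 0.168 J.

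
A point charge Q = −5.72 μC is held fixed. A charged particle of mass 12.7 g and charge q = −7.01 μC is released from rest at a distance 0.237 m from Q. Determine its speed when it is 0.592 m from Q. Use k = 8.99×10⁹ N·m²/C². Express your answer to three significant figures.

12.0 m/s

Only the electrostatic force acts, so mechanical energy is conserved: ½mv² = U₁ − U₂ = kQq(1/r₁ − 1/r₂).
U₁ − U₂ = (8.99×10⁹ N·m²/C²)(-5.72×10⁻⁶ C)(-7.01×10⁻⁶ C)(1/0.237 − 1/0.592) = 0.912 J.
v = √(2·0.912/0.0127) = 12.0 m/s.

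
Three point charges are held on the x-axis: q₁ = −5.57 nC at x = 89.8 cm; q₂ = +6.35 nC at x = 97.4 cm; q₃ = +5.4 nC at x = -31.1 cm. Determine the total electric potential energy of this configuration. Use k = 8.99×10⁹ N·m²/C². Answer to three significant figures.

-4.17×10⁻⁶ J

The assembly work is the sum of pairwise potential energies, U = Σ_{i<j} kqᵢqⱼ/rᵢⱼ.
Pair separations: r₁₂ = 0.0760 m, r₁₃ = 1.21 m, r₂₃ = 1.29 m.
U = (-4.18×10⁻⁶) + (-2.24×10⁻⁷) + (2.40×10⁻⁷) = -4.17×10⁻⁶ J.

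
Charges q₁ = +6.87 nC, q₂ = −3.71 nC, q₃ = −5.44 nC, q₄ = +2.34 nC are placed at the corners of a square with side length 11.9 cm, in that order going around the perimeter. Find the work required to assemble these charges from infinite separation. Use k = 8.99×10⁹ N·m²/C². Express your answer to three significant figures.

-2.61×10⁻⁶ J

The assembly work is the sum of pairwise potential energies, U = Σ_{i<j} kqᵢqⱼ/rᵢⱼ.
The four side pairs have separation 0.119 m and the two diagonal pairs 0.168 m.
Summing all 6 pair terms gives U = -2.61×10⁻⁶ J.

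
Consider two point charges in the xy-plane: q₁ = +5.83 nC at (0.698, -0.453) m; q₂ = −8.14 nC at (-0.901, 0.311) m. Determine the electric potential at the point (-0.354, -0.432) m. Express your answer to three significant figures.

-29.5 V

The total potential is the scalar sum of each charge's contribution, V = Σ kqᵢ/rᵢ.
Distances from the field point to each charge: r₁ = 1.05 m, r₂ = 0.923 m.
V = k[(5.83×10⁻⁹)/(1.05) + (-8.14×10⁻⁹)/(0.923)] = -29.5 V.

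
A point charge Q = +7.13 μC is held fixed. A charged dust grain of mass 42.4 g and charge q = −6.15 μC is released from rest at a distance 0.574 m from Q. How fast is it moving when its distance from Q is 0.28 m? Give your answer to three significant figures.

Only the electrostatic force acts, so mechanical energy is conserved: ½mv² = U₁ − U₂ = kQq(1/r₁ − 1/r₂).
U₁ − U₂ = (8.99×10⁹ N·m²/C²)(7.13×10⁻⁶ C)(-6.15×10⁻⁶ C)(1/0.574 − 1/0.280) = 0.721 J.
v = √(2·0.721/0.0424) = 5.83 m/s.

5.83 m/s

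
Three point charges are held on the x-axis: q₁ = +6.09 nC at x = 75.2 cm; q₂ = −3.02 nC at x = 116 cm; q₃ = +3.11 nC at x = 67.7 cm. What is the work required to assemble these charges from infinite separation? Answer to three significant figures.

The work to assemble the configuration equals its total potential energy, U = Σ kqᵢqⱼ/rᵢⱼ over all pairs.
Pair separations: r₁₂ = 0.408 m, r₁₃ = 0.0750 m, r₂₃ = 0.483 m.
U = (-4.05×10⁻⁷) + (2.27×10⁻⁶) + (-1.75×10⁻⁷) = 1.69×10⁻⁶ J.

1.69×10⁻⁶ J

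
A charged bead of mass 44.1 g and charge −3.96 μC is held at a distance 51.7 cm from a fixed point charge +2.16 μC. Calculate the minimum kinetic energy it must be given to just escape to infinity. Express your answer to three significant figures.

0.149 J

To just escape, total mechanical energy must reach zero at infinity: ½mv²_min + U = 0, so ½mv²_min = −U = |kQq|/r.
|U| = |kQq|/r = (8.99×10⁹ N·m²/C²)(2.16×10⁻⁶)(3.96×10⁻⁶)/(0.517) = 0.149 J.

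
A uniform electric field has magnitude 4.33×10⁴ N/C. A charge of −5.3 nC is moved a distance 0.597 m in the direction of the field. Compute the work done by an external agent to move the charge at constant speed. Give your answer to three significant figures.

The potential change for a displacement 0.597 m in the direction of the field is ΔV = −Ed = -2.59×10⁴ V.
W_ext = qΔV = 1.37×10⁻⁴ J.

1.37×10⁻⁴ J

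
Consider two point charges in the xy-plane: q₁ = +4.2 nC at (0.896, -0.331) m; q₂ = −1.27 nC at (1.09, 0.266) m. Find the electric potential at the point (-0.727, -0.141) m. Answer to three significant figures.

17.0 V

Electric potential is a scalar, so the contributions from each charge add algebraically: V = Σ kqᵢ/rᵢ.
Distances from the field point to each charge: r₁ = 1.63 m, r₂ = 1.86 m.
V = k[(4.20×10⁻⁹)/(1.63) + (-1.27×10⁻⁹)/(1.86)] = 17.0 V.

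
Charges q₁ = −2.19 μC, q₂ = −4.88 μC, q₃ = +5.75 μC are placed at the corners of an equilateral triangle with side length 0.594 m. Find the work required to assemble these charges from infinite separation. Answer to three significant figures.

The assembly work is the sum of pairwise potential energies, U = Σ_{i<j} kqᵢqⱼ/rᵢⱼ.
All three pair separations equal the side length, 0.594 m.
U = (0.162) + (-0.191) + (-0.425) = -0.454 J.

-0.454 J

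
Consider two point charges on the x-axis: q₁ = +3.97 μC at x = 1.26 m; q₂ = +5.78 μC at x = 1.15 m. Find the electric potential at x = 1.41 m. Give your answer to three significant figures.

4.38×10⁵ V

Electric potential is a scalar, so the contributions from each charge add algebraically: V = Σ kqᵢ/rᵢ.
Distances from the field point to each charge: r₁ = 0.150 m, r₂ = 0.260 m.
V = k[(3.97×10⁻⁶)/(0.150) + (5.78×10⁻⁶)/(0.260)] = 4.38×10⁵ V.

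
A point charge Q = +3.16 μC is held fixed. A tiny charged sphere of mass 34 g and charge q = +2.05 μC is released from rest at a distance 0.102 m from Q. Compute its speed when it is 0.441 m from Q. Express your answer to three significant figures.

5.08 m/s

Only the electrostatic force acts, so mechanical energy is conserved: ½mv² = U₁ − U₂ = kQq(1/r₁ − 1/r₂).
U₁ − U₂ = (8.99×10⁹ N·m²/C²)(3.16×10⁻⁶ C)(2.05×10⁻⁶ C)(1/0.102 − 1/0.441) = 0.439 J.
v = √(2·0.439/0.0340) = 5.08 m/s.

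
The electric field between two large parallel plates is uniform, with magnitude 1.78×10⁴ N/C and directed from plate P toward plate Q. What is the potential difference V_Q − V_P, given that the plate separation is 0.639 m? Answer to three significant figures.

In a uniform field, potential decreases in the direction of E: ΔV = −E·d for a displacement d parallel to E.
Going from P to Q is a displacement of 0.639 m along the field, so V_Q − V_P = −Ed = -1.14×10⁴ V.

-1.14×10⁴ V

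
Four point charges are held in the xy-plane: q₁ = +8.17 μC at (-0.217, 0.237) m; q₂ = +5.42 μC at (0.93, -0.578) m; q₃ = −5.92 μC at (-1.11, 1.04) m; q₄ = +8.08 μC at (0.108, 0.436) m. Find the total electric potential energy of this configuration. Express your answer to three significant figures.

The assembly work is the sum of pairwise potential energies, U = Σ_{i<j} kqᵢqⱼ/rᵢⱼ.
Pair separations: r₁₂ = 1.41 m, r₁₃ = 1.20 m, r₁₄ = 0.381 m, r₂₃ = 2.60 m, r₂₄ = 1.31 m, r₃₄ = 1.36 m.
Summing all 6 pair terms gives U = 1.35 J.

1.35 J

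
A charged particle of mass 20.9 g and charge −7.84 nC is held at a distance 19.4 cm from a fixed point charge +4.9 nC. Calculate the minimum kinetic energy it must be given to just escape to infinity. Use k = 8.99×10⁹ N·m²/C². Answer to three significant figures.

To just escape, total mechanical energy must reach zero at infinity: ½mv²_min + U = 0, so ½mv²_min = −U = |kQq|/r.
|U| = |kQq|/r = (8.99×10⁹ N·m²/C²)(4.90×10⁻⁹)(7.84×10⁻⁹)/(0.194) = 1.78×10⁻⁶ J.

1.78×10⁻⁶ J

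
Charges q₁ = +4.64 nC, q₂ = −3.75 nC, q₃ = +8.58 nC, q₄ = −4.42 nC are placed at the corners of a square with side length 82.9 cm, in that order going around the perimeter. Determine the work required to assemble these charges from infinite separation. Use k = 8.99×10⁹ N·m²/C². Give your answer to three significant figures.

-7.39×10⁻⁷ J

The assembly work is the sum of pairwise potential energies, U = Σ_{i<j} kqᵢqⱼ/rᵢⱼ.
The four side pairs have separation 0.829 m and the two diagonal pairs 1.17 m.
Summing all 6 pair terms gives U = -7.39×10⁻⁷ J.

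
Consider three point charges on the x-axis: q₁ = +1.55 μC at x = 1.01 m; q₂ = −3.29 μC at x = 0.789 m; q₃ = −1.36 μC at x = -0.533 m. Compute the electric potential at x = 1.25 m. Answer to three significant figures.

Electric potential is a scalar, so the contributions from each charge add algebraically: V = Σ kqᵢ/rᵢ.
Distances from the field point to each charge: r₁ = 0.240 m, r₂ = 0.461 m, r₃ = 1.78 m.
V = k[(1.55×10⁻⁶)/(0.240) + (-3.29×10⁻⁶)/(0.461) + (-1.36×10⁻⁶)/(1.78)] = -1.30×10⁴ V.

-1.30×10⁴ V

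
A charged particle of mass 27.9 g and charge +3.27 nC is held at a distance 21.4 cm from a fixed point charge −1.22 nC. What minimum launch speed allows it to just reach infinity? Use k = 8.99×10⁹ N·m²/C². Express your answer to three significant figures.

To just escape, total mechanical energy must reach zero at infinity: ½mv²_min + U = 0, so ½mv²_min = −U = |kQq|/r.
|U| = |kQq|/r = (8.99×10⁹ N·m²/C²)(1.22×10⁻⁹)(3.27×10⁻⁹)/(0.214) = 1.68×10⁻⁷ J.
v_min = √(2|U|/m) = √(2·1.68×10⁻⁷/0.0279) = 3.47×10⁻³ m/s.

3.47×10⁻³ m/s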